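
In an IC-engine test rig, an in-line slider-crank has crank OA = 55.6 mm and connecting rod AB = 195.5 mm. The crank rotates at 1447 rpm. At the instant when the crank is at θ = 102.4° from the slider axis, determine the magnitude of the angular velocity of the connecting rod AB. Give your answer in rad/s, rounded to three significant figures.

9.63

ω = 151.5 rad/s (converted from 1447 rpm).
The rod makes angle φ with the slider axis where L sinφ = r sinθ; differentiating, L cosφ·φ̇ = r ω cosθ.
L cosφ = √(L² − r² sin²θ) = 0.18781 m.
|ω_rod| = r ω |cosθ| / √(L² − r² sin²θ) = 0.0556·151.5·0.21474/0.18781 = 9.6331 rad/s.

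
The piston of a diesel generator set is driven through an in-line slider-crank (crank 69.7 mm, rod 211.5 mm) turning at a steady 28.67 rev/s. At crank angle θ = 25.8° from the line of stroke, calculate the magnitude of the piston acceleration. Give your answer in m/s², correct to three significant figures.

2520

ω = 2π·28.7 = 180.1 rad/s
x(θ) = r cosθ + √(L² − r² sin²θ); with ω constant, a = ω²·d²x/dθ².
d²x/dθ² = −r cosθ − r²(cos2θ)/√u − r⁴ sin²2θ/(4u^{3/2}),  u = L² − r² sin²θ = 0.043812 m².
Substituting r = 0.0697 m, L = 0.2115 m, θ = 25.8°: d²x/dθ² = -0.077564 m.
a = ω²·d²x/dθ² = (180.1)²·(-0.077564) = -2517 m/s²;  |a| = 2517 m/s².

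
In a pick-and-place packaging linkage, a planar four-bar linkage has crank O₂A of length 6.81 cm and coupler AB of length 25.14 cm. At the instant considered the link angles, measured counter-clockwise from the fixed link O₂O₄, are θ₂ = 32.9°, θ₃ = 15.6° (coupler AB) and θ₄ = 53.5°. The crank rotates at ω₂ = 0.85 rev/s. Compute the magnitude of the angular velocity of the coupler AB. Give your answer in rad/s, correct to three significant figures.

ω₂ = 5.341 rad/s (from 0.85 rev/s).
Differentiating the loop-closure r₂e^{iθ₂}+r₃e^{iθ₃}=r₁+r₄e^{iθ₄} gives r₂ω₂e^{iθ₂}+r₃ω₃e^{iθ₃}=r₄ω₄e^{iθ₄}.
Eliminating the other unknown: ω₃ = r₂ω₂ sin(θ₄−θ₂) / [r₃ sin(θ₃−θ₄)].
Numerator sine = +0.35184; denominator sine = -0.61429.
Result = 0.0681·5.341·(+0.35184) / (0.2514·(-0.61429)) = -0.82862 rad/s; magnitude 0.82862 rad/s.

0.829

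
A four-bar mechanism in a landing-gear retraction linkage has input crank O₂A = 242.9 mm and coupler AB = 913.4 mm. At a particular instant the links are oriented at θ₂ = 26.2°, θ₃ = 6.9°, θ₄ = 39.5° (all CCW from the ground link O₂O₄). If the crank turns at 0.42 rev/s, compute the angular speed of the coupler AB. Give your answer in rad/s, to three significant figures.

ω₂ = 2.639 rad/s (from 0.42 rev/s).
Differentiating the loop-closure r₂e^{iθ₂}+r₃e^{iθ₃}=r₁+r₄e^{iθ₄} gives r₂ω₂e^{iθ₂}+r₃ω₃e^{iθ₃}=r₄ω₄e^{iθ₄}.
Eliminating the other unknown: ω₃ = r₂ω₂ sin(θ₄−θ₂) / [r₃ sin(θ₃−θ₄)].
Numerator sine = +0.23005; denominator sine = -0.53877.
Result = 0.2429·2.639·(+0.23005) / (0.9134·(-0.53877)) = -0.29965 rad/s; magnitude 0.29965 rad/s.

0.300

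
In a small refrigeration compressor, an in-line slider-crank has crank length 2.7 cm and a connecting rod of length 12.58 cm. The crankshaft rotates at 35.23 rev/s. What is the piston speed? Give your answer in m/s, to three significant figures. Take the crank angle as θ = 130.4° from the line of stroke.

ω = 2π·35.2 = 221.4 rad/s
For an in-line slider-crank, x = r cosθ + √(L² − r² sin²θ), so v = −rω sinθ·[1 + r cosθ/√(L² − r² sin²θ)].
With r = 0.027 m, L = 0.1258 m, θ = 130.4°: √(L² − r² sin²θ) = 0.12411 m.
v = −0.027·221.4·0.76154·[1 + 0.027·-0.64812/0.12411] = -3.9097 m/s.
|v| = 3.9097 m/s.

3.91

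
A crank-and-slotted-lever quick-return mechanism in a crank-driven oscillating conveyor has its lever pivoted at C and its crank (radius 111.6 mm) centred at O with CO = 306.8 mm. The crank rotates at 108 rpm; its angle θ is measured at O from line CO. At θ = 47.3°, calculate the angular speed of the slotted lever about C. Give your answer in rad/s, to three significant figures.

ω = 11.31 rad/s (from 108 rpm).
Crank pin A relative to C: A = (d + r cosθ, r sinθ); lever angle φ = atan2(r sinθ, d + r cosθ).
Differentiating tanφ: φ̇ = rω(d cosθ + r)/(d² + r² + 2dr cosθ).
d² + r² + 2dr cosθ = |CA|² = 0.15302 m²;  d cosθ + r = +0.31966 m.
|ω_lever| = |0.1116·11.31·+0.31966| / 0.15302 = 2.6367 rad/s.

2.64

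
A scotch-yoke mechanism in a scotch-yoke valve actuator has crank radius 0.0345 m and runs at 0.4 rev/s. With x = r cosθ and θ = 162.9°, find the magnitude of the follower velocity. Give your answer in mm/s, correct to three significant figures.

ω = 2.513 rad/s (from 0.4 rev/s).
x = r cosθ ⇒ ẋ = −rω sinθ.
|v| = rω|sinθ| = 0.0345·2.513·|sin 162.9°| = 0.025496 m/s = 25.496 mm/s.

25.5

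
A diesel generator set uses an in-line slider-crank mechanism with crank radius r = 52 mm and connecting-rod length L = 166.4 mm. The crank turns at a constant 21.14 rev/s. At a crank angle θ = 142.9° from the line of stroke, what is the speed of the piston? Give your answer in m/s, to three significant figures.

3.11

ω = 2π·21.1 = 132.8 rad/s
For an in-line slider-crank, x = r cosθ + √(L² − r² sin²θ), so v = −rω sinθ·[1 + r cosθ/√(L² − r² sin²θ)].
With r = 0.052 m, L = 0.1664 m, θ = 142.9°: √(L² − r² sin²θ) = 0.16342 m.
v = −0.052·132.8·0.60321·[1 + 0.052·-0.79758/0.16342] = -3.1089 m/s.
|v| = 3.1089 m/s.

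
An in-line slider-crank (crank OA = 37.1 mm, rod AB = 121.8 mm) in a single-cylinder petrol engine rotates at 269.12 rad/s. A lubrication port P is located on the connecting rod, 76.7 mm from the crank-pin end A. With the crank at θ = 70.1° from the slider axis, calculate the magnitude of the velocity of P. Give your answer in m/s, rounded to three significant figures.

10.1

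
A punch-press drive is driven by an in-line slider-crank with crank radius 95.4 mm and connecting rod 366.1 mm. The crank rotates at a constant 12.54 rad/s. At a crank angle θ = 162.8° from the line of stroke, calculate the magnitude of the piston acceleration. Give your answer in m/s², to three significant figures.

11.1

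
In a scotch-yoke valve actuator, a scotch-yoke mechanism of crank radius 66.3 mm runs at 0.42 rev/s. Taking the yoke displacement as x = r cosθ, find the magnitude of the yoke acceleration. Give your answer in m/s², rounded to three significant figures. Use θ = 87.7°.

0.0185

ω = 2.639 rad/s (from 0.42 rev/s).
x = r cosθ ⇒ ẍ = −rω² cosθ (ω constant).
|a| = rω²|cosθ| = 0.0663·(2.639)²·|cos 87.7°| = 0.018529 m/s².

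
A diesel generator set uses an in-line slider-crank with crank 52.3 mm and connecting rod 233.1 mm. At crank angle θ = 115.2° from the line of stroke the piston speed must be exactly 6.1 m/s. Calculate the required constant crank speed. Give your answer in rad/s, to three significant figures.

For an in-line slider-crank, |v_piston| = rω|sinθ|·[1 + r cosθ/√(L² − r² sin²θ)].
With r = 0.0523 m, L = 0.2331 m, θ = 115.2°: the bracketed kinematic factor |dx/dθ| = 0.042706 m.
ω = v/|dx/dθ| = 6.1/0.042706 = 142.84 rad/s.

143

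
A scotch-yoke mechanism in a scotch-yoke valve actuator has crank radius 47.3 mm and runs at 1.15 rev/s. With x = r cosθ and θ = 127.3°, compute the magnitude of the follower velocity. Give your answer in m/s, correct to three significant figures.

ω = 7.226 rad/s (from 1.15 rev/s).
x = r cosθ ⇒ ẋ = −rω sinθ.
|v| = rω|sinθ| = 0.0473·7.226·|sin 127.3°| = 0.27187 m/s.

0.272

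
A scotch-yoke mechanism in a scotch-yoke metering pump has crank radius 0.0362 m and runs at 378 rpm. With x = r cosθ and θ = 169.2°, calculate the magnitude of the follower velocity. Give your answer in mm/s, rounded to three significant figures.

269

ω = 39.58 rad/s (from 378 rpm).
x = r cosθ ⇒ ẋ = −rω sinθ.
|v| = rω|sinθ| = 0.0362·39.58·|sin 169.2°| = 0.26851 m/s = 268.51 mm/s.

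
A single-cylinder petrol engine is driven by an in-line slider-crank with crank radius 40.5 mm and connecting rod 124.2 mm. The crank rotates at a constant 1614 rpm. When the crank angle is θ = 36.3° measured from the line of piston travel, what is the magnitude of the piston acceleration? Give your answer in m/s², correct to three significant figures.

ω = 2π·1614/60 = 169 rad/s
x(θ) = r cosθ + √(L² − r² sin²θ); with ω constant, a = ω²·d²x/dθ².
d²x/dθ² = −r cosθ − r²(cos2θ)/√u − r⁴ sin²2θ/(4u^{3/2}),  u = L² − r² sin²θ = 0.0148508 m².
Substituting r = 0.0405 m, L = 0.1242 m, θ = 36.3°: d²x/dθ² = -0.037004 m.
a = ω²·d²x/dθ² = (169)²·(-0.037004) = -1057.1 m/s²;  |a| = 1057.1 m/s².

1060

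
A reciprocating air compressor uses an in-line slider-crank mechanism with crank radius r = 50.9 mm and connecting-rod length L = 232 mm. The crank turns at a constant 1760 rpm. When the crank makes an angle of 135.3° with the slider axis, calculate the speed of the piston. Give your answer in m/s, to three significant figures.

ω = 2π·1760/60 = 184.3 rad/s
For an in-line slider-crank, x = r cosθ + √(L² − r² sin²θ), so v = −rω sinθ·[1 + r cosθ/√(L² − r² sin²θ)].
With r = 0.0509 m, L = 0.232 m, θ = 135.3°: √(L² − r² sin²θ) = 0.22922 m.
v = −0.0509·184.3·0.70339·[1 + 0.0509·-0.71080/0.22922] = -5.5572 m/s.
|v| = 5.5572 m/s.

5.56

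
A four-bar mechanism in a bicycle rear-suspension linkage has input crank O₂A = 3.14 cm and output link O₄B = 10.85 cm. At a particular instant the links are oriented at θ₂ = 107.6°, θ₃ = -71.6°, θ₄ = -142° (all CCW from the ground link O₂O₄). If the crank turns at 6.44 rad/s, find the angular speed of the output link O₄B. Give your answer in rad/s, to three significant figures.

ω₂ = 6.44 rad/s
Differentiating the loop-closure r₂e^{iθ₂}+r₃e^{iθ₃}=r₁+r₄e^{iθ₄} gives r₂ω₂e^{iθ₂}+r₃ω₃e^{iθ₃}=r₄ω₄e^{iθ₄}.
Eliminating the other unknown: ω₄ = r₂ω₂ sin(θ₂−θ₃) / [r₄ sin(θ₄−θ₃)].
Numerator sine = +0.01396; denominator sine = -0.94206.
Result = 0.0314·6.44·(+0.01396) / (0.1085·(-0.94206)) = -0.027622 rad/s; magnitude 0.027622 rad/s.

0.0276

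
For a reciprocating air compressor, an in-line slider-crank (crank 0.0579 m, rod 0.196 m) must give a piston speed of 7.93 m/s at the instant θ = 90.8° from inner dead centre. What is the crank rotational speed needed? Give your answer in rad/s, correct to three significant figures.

For an in-line slider-crank, |v_piston| = rω|sinθ|·[1 + r cosθ/√(L² − r² sin²θ)].
With r = 0.0579 m, L = 0.196 m, θ = 90.8°: the bracketed kinematic factor |dx/dθ| = 0.057644 m.
ω = v/|dx/dθ| = 7.93/0.057644 = 137.57 rad/s.

138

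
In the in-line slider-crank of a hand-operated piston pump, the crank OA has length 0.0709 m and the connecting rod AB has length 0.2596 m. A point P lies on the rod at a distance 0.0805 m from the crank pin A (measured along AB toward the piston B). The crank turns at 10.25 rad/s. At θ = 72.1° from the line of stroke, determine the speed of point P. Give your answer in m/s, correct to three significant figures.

ω = 10.25 rad/s.  Crank-pin speed |V_A| = rω = 0.72673 m/s, perpendicular to OA.
Rod angle: sinφ = −(r/L) sinθ ⇒ φ = -15.064°; ω_rod = −rω cosθ/√(L²−r²sin²θ) = -0.89103 rad/s.
V_P = V_A + ω_rod × AP, with AP = 0.0805 m along the rod.
Components: V_Px = −rω sinθ − a·ω_rod·sinφ = -0.71019 m/s;  V_Py = rω cosθ + a·ω_rod·cosφ = +0.1541 m/s.
|V_P| = √(V_Px² + V_Py²) = 0.72672 m/s.

0.727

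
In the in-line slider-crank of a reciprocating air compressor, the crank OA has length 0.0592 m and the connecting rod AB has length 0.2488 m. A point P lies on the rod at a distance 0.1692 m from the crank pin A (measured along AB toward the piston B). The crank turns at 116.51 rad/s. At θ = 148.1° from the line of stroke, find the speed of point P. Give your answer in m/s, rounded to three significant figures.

ω = 116.5 rad/s.  Crank-pin speed |V_A| = rω = 6.8974 m/s, perpendicular to OA.
Rod angle: sinφ = −(r/L) sinθ ⇒ φ = -7.223°; ω_rod = −rω cosθ/√(L²−r²sin²θ) = +23.724 rad/s.
V_P = V_A + ω_rod × AP, with AP = 0.1692 m along the rod.
Components: V_Px = −rω sinθ − a·ω_rod·sinφ = -3.1401 m/s;  V_Py = rω cosθ + a·ω_rod·cosφ = -1.8734 m/s.
|V_P| = √(V_Px² + V_Py²) = 3.6565 m/s.

3.66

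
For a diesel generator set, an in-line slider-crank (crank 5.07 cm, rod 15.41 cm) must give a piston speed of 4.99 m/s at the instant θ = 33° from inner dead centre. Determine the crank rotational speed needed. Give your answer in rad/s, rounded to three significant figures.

141

For an in-line slider-crank, |v_piston| = rω|sinθ|·[1 + r cosθ/√(L² − r² sin²θ)].
With r = 0.0507 m, L = 0.1541 m, θ = 33°: the bracketed kinematic factor |dx/dθ| = 0.035358 m.
ω = v/|dx/dθ| = 4.99/0.035358 = 141.13 rad/s.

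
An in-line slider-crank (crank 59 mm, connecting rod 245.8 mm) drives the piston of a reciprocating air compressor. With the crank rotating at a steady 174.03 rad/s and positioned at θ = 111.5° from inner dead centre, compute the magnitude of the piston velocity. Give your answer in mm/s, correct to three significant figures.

8690

ω = 174 rad/s
For an in-line slider-crank, x = r cosθ + √(L² − r² sin²θ), so v = −rω sinθ·[1 + r cosθ/√(L² − r² sin²θ)].
With r = 0.059 m, L = 0.2458 m, θ = 111.5°: √(L² − r² sin²θ) = 0.23959 m.
v = −0.059·174·0.93042·[1 + 0.059·-0.36650/0.23959] = -8.6911 m/s.
|v| = 8.6911 m/s = 8691.1 mm/s.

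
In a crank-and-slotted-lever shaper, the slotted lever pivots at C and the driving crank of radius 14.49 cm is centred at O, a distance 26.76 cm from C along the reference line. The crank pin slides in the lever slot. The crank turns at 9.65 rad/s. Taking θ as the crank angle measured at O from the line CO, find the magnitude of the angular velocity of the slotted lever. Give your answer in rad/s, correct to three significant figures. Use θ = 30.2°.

3.30

ω = 9.65 rad/s
Crank pin A relative to C: A = (d + r cosθ, r sinθ); lever angle φ = atan2(r sinθ, d + r cosθ).
Differentiating tanφ: φ̇ = rω(d cosθ + r)/(d² + r² + 2dr cosθ).
d² + r² + 2dr cosθ = |CA|² = 0.159631 m²;  d cosθ + r = +0.37618 m.
|ω_lever| = |0.1449·9.65·+0.37618| / 0.159631 = 3.2951 rad/s.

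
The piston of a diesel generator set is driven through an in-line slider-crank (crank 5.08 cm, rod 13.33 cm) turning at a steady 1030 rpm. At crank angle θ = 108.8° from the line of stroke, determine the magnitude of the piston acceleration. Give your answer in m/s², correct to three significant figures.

ω = 2π·1030/60 = 107.9 rad/s
x(θ) = r cosθ + √(L² − r² sin²θ); with ω constant, a = ω²·d²x/dθ².
d²x/dθ² = −r cosθ − r²(cos2θ)/√u − r⁴ sin²2θ/(4u^{3/2}),  u = L² − r² sin²θ = 0.0154563 m².
Substituting r = 0.0508 m, L = 0.1333 m, θ = 108.8°: d²x/dθ² = +0.032494 m.
a = ω²·d²x/dθ² = (107.9)²·(+0.032494) = +378.04 m/s²;  |a| = 378.04 m/s².

378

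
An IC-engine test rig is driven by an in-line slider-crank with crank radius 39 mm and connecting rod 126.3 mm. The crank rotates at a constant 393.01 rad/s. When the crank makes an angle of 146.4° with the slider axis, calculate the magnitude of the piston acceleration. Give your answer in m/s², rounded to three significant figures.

4250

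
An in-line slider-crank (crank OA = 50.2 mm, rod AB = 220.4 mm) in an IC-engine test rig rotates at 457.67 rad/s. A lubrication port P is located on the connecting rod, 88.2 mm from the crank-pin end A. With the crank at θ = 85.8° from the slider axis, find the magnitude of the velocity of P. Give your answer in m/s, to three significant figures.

ω = 457.7 rad/s.  Crank-pin speed |V_A| = rω = 22.975 m/s, perpendicular to OA.
Rod angle: sinφ = −(r/L) sinθ ⇒ φ = -13.130°; ω_rod = −rω cosθ/√(L²−r²sin²θ) = -7.8395 rad/s.
V_P = V_A + ω_rod × AP, with AP = 0.0882 m along the rod.
Components: V_Px = −rω sinθ − a·ω_rod·sinφ = -23.07 m/s;  V_Py = rω cosθ + a·ω_rod·cosφ = +1.0093 m/s.
|V_P| = √(V_Px² + V_Py²) = 23.092 m/s.

23.1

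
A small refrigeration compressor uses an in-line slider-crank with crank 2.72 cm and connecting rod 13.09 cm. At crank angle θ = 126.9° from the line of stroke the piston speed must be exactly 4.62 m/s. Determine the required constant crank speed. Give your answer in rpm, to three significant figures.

For an in-line slider-crank, |v_piston| = rω|sinθ|·[1 + r cosθ/√(L² − r² sin²θ)].
With r = 0.0272 m, L = 0.1309 m, θ = 126.9°: the bracketed kinematic factor |dx/dθ| = 0.018999 m.
ω = v/|dx/dθ| = 4.62/0.018999 = 243.17 rad/s.
N = 60ω/(2π) = 2322.1 rpm.

2320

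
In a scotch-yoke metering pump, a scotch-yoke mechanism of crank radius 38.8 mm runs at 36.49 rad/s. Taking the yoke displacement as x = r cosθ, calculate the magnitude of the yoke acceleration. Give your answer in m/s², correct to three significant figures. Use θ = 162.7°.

ω = 36.49 rad/s
x = r cosθ ⇒ ẍ = −rω² cosθ (ω constant).
|a| = rω²|cosθ| = 0.0388·(36.49)²·|cos 162.7°| = 49.326 m/s².

49.3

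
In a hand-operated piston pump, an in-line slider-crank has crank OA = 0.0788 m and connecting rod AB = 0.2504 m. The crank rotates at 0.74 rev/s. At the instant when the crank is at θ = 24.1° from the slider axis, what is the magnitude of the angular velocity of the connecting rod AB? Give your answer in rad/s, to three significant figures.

ω = 4.65 rad/s (converted from 0.74 rev/s).
The rod makes angle φ with the slider axis where L sinφ = r sinθ; differentiating, L cosφ·φ̇ = r ω cosθ.
L cosφ = √(L² − r² sin²θ) = 0.24832 m.
|ω_rod| = r ω |cosθ| / √(L² − r² sin²θ) = 0.0788·4.65·0.91283/0.24832 = 1.3468 rad/s.

1.35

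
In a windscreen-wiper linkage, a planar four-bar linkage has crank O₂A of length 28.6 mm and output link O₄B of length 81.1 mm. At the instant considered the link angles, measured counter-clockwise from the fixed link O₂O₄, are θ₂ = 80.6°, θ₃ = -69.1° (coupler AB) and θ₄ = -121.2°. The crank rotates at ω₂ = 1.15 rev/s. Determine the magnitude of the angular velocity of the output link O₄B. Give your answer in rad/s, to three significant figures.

ω₂ = 7.226 rad/s (from 1.15 rev/s).
Differentiating the loop-closure r₂e^{iθ₂}+r₃e^{iθ₃}=r₁+r₄e^{iθ₄} gives r₂ω₂e^{iθ₂}+r₃ω₃e^{iθ₃}=r₄ω₄e^{iθ₄}.
Eliminating the other unknown: ω₄ = r₂ω₂ sin(θ₂−θ₃) / [r₄ sin(θ₄−θ₃)].
Numerator sine = +0.50453; denominator sine = -0.78908.
Result = 0.0286·7.226·(+0.50453) / (0.0811·(-0.78908)) = -1.6292 rad/s; magnitude 1.6292 rad/s.

1.63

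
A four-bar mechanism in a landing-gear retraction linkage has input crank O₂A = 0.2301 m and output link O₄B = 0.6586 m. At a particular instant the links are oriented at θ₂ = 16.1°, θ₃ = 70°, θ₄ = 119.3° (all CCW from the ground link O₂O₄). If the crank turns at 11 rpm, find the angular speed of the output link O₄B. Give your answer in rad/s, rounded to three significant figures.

0.429

ω₂ = 1.152 rad/s (from 11 rpm).
Differentiating the loop-closure r₂e^{iθ₂}+r₃e^{iθ₃}=r₁+r₄e^{iθ₄} gives r₂ω₂e^{iθ₂}+r₃ω₃e^{iθ₃}=r₄ω₄e^{iθ₄}.
Eliminating the other unknown: ω₄ = r₂ω₂ sin(θ₂−θ₃) / [r₄ sin(θ₄−θ₃)].
Numerator sine = -0.80799; denominator sine = +0.75813.
Result = 0.2301·1.152·(-0.80799) / (0.6586·(+0.75813)) = -0.42892 rad/s; magnitude 0.42892 rad/s.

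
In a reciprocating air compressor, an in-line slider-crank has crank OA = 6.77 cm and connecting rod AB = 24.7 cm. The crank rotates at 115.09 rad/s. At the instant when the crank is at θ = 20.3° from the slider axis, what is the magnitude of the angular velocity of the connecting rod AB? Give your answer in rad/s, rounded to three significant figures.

ω = 115.1 rad/s
The rod makes angle φ with the slider axis where L sinφ = r sinθ; differentiating, L cosφ·φ̇ = r ω cosθ.
L cosφ = √(L² − r² sin²θ) = 0.24588 m.
|ω_rod| = r ω |cosθ| / √(L² − r² sin²θ) = 0.0677·115.1·0.93789/0.24588 = 29.72 rad/s.

29.7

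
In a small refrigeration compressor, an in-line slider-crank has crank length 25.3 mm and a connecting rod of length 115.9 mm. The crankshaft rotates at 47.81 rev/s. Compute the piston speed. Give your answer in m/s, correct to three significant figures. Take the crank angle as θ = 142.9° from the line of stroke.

3.78

ω = 2π·47.8 = 300.4 rad/s
For an in-line slider-crank, x = r cosθ + √(L² − r² sin²θ), so v = −rω sinθ·[1 + r cosθ/√(L² − r² sin²θ)].
With r = 0.0253 m, L = 0.1159 m, θ = 142.9°: √(L² − r² sin²θ) = 0.11489 m.
v = −0.0253·300.4·0.60321·[1 + 0.0253·-0.79758/0.11489] = -3.7793 m/s.
|v| = 3.7793 m/s.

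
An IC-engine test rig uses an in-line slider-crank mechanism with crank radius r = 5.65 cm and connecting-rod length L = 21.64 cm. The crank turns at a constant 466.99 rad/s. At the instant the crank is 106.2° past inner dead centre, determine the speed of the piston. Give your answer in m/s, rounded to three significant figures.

ω = 467 rad/s
For an in-line slider-crank, x = r cosθ + √(L² − r² sin²θ), so v = −rω sinθ·[1 + r cosθ/√(L² − r² sin²θ)].
With r = 0.0565 m, L = 0.2164 m, θ = 106.2°: √(L² − r² sin²θ) = 0.20949 m.
v = −0.0565·467·0.96029·[1 + 0.0565·-0.27899/0.20949] = -23.431 m/s.
|v| = 23.431 m/s.

23.4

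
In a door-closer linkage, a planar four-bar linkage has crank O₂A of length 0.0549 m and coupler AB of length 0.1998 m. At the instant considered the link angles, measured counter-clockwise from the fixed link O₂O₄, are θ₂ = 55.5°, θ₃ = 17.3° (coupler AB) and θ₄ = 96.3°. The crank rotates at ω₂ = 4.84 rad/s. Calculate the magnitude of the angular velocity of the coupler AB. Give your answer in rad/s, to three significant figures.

ω₂ = 4.84 rad/s
Differentiating the loop-closure r₂e^{iθ₂}+r₃e^{iθ₃}=r₁+r₄e^{iθ₄} gives r₂ω₂e^{iθ₂}+r₃ω₃e^{iθ₃}=r₄ω₄e^{iθ₄}.
Eliminating the other unknown: ω₃ = r₂ω₂ sin(θ₄−θ₂) / [r₃ sin(θ₃−θ₄)].
Numerator sine = +0.65342; denominator sine = -0.98163.
Result = 0.0549·4.84·(+0.65342) / (0.1998·(-0.98163)) = -0.88526 rad/s; magnitude 0.88526 rad/s.

0.885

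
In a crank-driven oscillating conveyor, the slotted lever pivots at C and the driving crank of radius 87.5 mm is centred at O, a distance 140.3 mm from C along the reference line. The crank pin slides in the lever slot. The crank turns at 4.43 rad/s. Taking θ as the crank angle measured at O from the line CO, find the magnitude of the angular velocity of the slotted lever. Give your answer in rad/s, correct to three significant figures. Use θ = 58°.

ω = 4.43 rad/s
Crank pin A relative to C: A = (d + r cosθ, r sinθ); lever angle φ = atan2(r sinθ, d + r cosθ).
Differentiating tanφ: φ̇ = rω(d cosθ + r)/(d² + r² + 2dr cosθ).
d² + r² + 2dr cosθ = |CA|² = 0.0403512 m²;  d cosθ + r = +0.16185 m.
|ω_lever| = |0.0875·4.43·+0.16185| / 0.0403512 = 1.5548 rad/s.

1.55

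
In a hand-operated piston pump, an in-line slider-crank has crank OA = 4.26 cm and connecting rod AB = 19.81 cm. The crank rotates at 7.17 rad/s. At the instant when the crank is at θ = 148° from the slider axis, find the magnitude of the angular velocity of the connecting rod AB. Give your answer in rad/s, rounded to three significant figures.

1.32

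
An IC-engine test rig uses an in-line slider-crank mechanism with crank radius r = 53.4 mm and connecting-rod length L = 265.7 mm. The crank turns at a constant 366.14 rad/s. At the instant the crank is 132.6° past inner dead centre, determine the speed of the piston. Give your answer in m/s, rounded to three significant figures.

ω = 366.1 rad/s
For an in-line slider-crank, x = r cosθ + √(L² − r² sin²θ), so v = −rω sinθ·[1 + r cosθ/√(L² − r² sin²θ)].
With r = 0.0534 m, L = 0.2657 m, θ = 132.6°: √(L² − r² sin²θ) = 0.26278 m.
v = −0.0534·366.1·0.73610·[1 + 0.0534·-0.67688/0.26278] = -12.412 m/s.
|v| = 12.412 m/s.

12.4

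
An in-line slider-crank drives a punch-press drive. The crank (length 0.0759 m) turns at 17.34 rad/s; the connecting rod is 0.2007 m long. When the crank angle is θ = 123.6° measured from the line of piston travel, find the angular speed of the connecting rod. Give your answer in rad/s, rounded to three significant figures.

3.82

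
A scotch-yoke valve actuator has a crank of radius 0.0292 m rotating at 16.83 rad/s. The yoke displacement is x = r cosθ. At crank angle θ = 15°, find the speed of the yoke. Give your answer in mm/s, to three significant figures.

127

ω = 16.83 rad/s
x = r cosθ ⇒ ẋ = −rω sinθ.
|v| = rω|sinθ| = 0.0292·16.83·|sin 15°| = 0.12719 m/s = 127.19 mm/s.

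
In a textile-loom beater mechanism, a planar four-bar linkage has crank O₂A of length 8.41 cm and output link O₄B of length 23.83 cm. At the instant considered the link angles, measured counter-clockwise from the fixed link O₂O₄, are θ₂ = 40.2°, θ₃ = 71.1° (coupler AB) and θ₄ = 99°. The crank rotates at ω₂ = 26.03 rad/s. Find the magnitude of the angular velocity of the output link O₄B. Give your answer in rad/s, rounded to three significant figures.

10.1

ω₂ = 26.03 rad/s
Differentiating the loop-closure r₂e^{iθ₂}+r₃e^{iθ₃}=r₁+r₄e^{iθ₄} gives r₂ω₂e^{iθ₂}+r₃ω₃e^{iθ₃}=r₄ω₄e^{iθ₄}.
Eliminating the other unknown: ω₄ = r₂ω₂ sin(θ₂−θ₃) / [r₄ sin(θ₄−θ₃)].
Numerator sine = -0.51354; denominator sine = +0.46793.
Result = 0.0841·26.03·(-0.51354) / (0.2383·(+0.46793)) = -10.082 rad/s; magnitude 10.082 rad/s.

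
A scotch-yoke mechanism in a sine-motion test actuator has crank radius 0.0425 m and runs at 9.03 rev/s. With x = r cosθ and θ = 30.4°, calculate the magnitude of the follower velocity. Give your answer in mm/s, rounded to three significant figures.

1220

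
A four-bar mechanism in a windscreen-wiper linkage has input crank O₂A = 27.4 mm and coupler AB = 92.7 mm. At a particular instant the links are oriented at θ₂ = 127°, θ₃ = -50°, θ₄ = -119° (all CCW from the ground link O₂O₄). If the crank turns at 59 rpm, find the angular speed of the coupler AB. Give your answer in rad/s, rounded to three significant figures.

1.79

ω₂ = 6.178 rad/s (from 59 rpm).
Differentiating the loop-closure r₂e^{iθ₂}+r₃e^{iθ₃}=r₁+r₄e^{iθ₄} gives r₂ω₂e^{iθ₂}+r₃ω₃e^{iθ₃}=r₄ω₄e^{iθ₄}.
Eliminating the other unknown: ω₃ = r₂ω₂ sin(θ₄−θ₂) / [r₃ sin(θ₃−θ₄)].
Numerator sine = +0.91355; denominator sine = +0.93358.
Result = 0.0274·6.178·(+0.91355) / (0.0927·(+0.93358)) = +1.787 rad/s; magnitude 1.787 rad/s.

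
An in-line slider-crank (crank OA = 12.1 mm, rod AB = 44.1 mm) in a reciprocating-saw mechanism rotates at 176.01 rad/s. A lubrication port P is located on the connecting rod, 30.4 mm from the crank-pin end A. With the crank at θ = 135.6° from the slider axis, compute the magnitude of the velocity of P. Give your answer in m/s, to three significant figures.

1.37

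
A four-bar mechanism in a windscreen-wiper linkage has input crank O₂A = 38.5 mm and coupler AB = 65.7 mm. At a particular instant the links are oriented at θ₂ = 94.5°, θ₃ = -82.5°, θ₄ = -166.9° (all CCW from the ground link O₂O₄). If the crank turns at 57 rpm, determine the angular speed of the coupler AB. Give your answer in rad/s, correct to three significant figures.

3.48

ω₂ = 5.969 rad/s (from 57 rpm).
Differentiating the loop-closure r₂e^{iθ₂}+r₃e^{iθ₃}=r₁+r₄e^{iθ₄} gives r₂ω₂e^{iθ₂}+r₃ω₃e^{iθ₃}=r₄ω₄e^{iθ₄}.
Eliminating the other unknown: ω₃ = r₂ω₂ sin(θ₄−θ₂) / [r₃ sin(θ₃−θ₄)].
Numerator sine = +0.98876; denominator sine = +0.99523.
Result = 0.0385·5.969·(+0.98876) / (0.0657·(+0.99523)) = +3.4751 rad/s; magnitude 3.4751 rad/s.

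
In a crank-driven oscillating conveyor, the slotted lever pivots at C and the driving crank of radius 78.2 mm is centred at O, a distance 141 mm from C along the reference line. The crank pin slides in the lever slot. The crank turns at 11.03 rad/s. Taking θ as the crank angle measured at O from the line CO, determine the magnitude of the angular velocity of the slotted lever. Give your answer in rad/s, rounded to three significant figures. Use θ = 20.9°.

3.89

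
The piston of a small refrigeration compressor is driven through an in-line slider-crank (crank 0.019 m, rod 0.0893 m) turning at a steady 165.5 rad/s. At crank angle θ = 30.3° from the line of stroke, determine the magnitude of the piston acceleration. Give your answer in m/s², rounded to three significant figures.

505

ω = 165.5 rad/s
x(θ) = r cosθ + √(L² − r² sin²θ); with ω constant, a = ω²·d²x/dθ².
d²x/dθ² = −r cosθ − r²(cos2θ)/√u − r⁴ sin²2θ/(4u^{3/2}),  u = L² − r² sin²θ = 0.0078826 m².
Substituting r = 0.019 m, L = 0.0893 m, θ = 30.3°: d²x/dθ² = -0.018436 m.
a = ω²·d²x/dθ² = (165.5)²·(-0.018436) = -504.96 m/s²;  |a| = 504.96 m/s².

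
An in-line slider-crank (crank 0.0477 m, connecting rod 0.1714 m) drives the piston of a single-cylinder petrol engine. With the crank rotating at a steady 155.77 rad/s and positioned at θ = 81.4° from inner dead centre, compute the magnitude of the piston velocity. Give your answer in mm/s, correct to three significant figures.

ω = 155.8 rad/s
For an in-line slider-crank, x = r cosθ + √(L² − r² sin²θ), so v = −rω sinθ·[1 + r cosθ/√(L² − r² sin²θ)].
With r = 0.0477 m, L = 0.1714 m, θ = 81.4°: √(L² − r² sin²θ) = 0.16478 m.
v = −0.0477·155.8·0.98876·[1 + 0.0477·0.14954/0.16478] = -7.6647 m/s.
|v| = 7.6647 m/s = 7664.7 mm/s.

7660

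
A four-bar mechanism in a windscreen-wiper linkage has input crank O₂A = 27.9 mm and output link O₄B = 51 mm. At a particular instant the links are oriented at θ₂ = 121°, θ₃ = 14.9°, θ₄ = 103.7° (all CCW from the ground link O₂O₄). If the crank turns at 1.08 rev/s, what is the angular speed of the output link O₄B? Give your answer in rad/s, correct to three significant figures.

ω₂ = 6.786 rad/s (from 1.08 rev/s).
Differentiating the loop-closure r₂e^{iθ₂}+r₃e^{iθ₃}=r₁+r₄e^{iθ₄} gives r₂ω₂e^{iθ₂}+r₃ω₃e^{iθ₃}=r₄ω₄e^{iθ₄}.
Eliminating the other unknown: ω₄ = r₂ω₂ sin(θ₂−θ₃) / [r₄ sin(θ₄−θ₃)].
Numerator sine = +0.96078; denominator sine = +0.99978.
Result = 0.0279·6.786·(+0.96078) / (0.051·(+0.99978)) = +3.5674 rad/s; magnitude 3.5674 rad/s.

3.57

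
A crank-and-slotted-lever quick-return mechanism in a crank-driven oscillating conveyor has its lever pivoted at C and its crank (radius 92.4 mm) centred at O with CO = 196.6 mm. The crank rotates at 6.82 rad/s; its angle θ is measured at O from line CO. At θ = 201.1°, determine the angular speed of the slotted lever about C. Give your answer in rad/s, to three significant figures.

4.31

ω = 6.82 rad/s
Crank pin A relative to C: A = (d + r cosθ, r sinθ); lever angle φ = atan2(r sinθ, d + r cosθ).
Differentiating tanφ: φ̇ = rω(d cosθ + r)/(d² + r² + 2dr cosθ).
d² + r² + 2dr cosθ = |CA|² = 0.0132936 m²;  d cosθ + r = -0.091019 m.
|ω_lever| = |0.0924·6.82·-0.091019| / 0.0132936 = 4.3147 rad/s.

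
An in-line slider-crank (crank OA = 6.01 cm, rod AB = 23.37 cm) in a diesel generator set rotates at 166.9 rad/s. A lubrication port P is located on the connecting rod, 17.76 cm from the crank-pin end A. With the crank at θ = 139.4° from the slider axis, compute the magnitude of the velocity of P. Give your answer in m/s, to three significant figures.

ω = 166.9 rad/s.  Crank-pin speed |V_A| = rω = 10.031 m/s, perpendicular to OA.
Rod angle: sinφ = −(r/L) sinθ ⇒ φ = -9.634°; ω_rod = −rω cosθ/√(L²−r²sin²θ) = +33.055 rad/s.
V_P = V_A + ω_rod × AP, with AP = 0.1776 m along the rod.
Components: V_Px = −rω sinθ − a·ω_rod·sinφ = -5.5452 m/s;  V_Py = rω cosθ + a·ω_rod·cosφ = -1.8282 m/s.
|V_P| = √(V_Px² + V_Py²) = 5.8388 m/s.

5.84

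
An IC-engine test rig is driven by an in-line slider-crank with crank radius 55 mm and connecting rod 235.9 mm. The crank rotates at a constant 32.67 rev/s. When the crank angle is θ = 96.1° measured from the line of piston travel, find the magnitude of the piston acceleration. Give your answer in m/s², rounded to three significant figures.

ω = 2π·32.7 = 205.3 rad/s
x(θ) = r cosθ + √(L² − r² sin²θ); with ω constant, a = ω²·d²x/dθ².
d²x/dθ² = −r cosθ − r²(cos2θ)/√u − r⁴ sin²2θ/(4u^{3/2}),  u = L² − r² sin²θ = 0.052658 m².
Substituting r = 0.055 m, L = 0.2359 m, θ = 96.1°: d²x/dθ² = +0.018721 m.
a = ω²·d²x/dθ² = (205.3)²·(+0.018721) = +788.82 m/s²;  |a| = 788.82 m/s².

789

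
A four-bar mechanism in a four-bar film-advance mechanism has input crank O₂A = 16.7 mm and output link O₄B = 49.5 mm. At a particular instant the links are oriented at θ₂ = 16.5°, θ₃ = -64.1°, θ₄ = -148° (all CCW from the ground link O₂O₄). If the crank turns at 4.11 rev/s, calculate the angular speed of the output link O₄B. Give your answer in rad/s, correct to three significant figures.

8.64

ω₂ = 25.82 rad/s (from 4.11 rev/s).
Differentiating the loop-closure r₂e^{iθ₂}+r₃e^{iθ₃}=r₁+r₄e^{iθ₄} gives r₂ω₂e^{iθ₂}+r₃ω₃e^{iθ₃}=r₄ω₄e^{iθ₄}.
Eliminating the other unknown: ω₄ = r₂ω₂ sin(θ₂−θ₃) / [r₄ sin(θ₄−θ₃)].
Numerator sine = +0.98657; denominator sine = -0.99434.
Result = 0.0167·25.82·(+0.98657) / (0.0495·(-0.99434)) = -8.6443 rad/s; magnitude 8.6443 rad/s.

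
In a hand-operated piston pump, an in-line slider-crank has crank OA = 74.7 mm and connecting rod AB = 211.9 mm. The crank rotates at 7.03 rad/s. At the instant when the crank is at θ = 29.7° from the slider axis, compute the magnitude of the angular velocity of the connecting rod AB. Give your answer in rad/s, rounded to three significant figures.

ω = 7.03 rad/s
The rod makes angle φ with the slider axis where L sinφ = r sinθ; differentiating, L cosφ·φ̇ = r ω cosθ.
L cosφ = √(L² − r² sin²θ) = 0.20864 m.
|ω_rod| = r ω |cosθ| / √(L² − r² sin²θ) = 0.0747·7.03·0.86863/0.20864 = 2.1863 rad/s.

2.19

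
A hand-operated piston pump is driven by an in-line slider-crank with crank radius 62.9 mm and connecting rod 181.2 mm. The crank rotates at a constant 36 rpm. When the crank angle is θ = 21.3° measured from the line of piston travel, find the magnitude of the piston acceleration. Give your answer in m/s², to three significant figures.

ω = 2π·36/60 = 3.77 rad/s
x(θ) = r cosθ + √(L² − r² sin²θ); with ω constant, a = ω²·d²x/dθ².
d²x/dθ² = −r cosθ − r²(cos2θ)/√u − r⁴ sin²2θ/(4u^{3/2}),  u = L² − r² sin²θ = 0.0323114 m².
Substituting r = 0.0629 m, L = 0.1812 m, θ = 21.3°: d²x/dθ² = -0.075114 m.
a = ω²·d²x/dθ² = (3.77)²·(-0.075114) = -1.0675 m/s²;  |a| = 1.0675 m/s².

1.07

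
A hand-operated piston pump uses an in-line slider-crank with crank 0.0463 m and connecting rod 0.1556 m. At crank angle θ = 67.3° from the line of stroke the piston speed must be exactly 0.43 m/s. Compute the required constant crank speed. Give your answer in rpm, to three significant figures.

For an in-line slider-crank, |v_piston| = rω|sinθ|·[1 + r cosθ/√(L² − r² sin²θ)].
With r = 0.0463 m, L = 0.1556 m, θ = 67.3°: the bracketed kinematic factor |dx/dθ| = 0.047814 m.
ω = v/|dx/dθ| = 0.43/0.047814 = 8.9931 rad/s.
N = 60ω/(2π) = 85.878 rpm.

85.9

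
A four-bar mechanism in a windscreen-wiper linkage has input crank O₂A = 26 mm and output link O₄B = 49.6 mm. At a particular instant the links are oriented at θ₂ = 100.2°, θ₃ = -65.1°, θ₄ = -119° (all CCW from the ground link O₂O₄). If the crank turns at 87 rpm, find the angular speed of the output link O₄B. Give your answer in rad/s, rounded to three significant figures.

ω₂ = 9.111 rad/s (from 87 rpm).
Differentiating the loop-closure r₂e^{iθ₂}+r₃e^{iθ₃}=r₁+r₄e^{iθ₄} gives r₂ω₂e^{iθ₂}+r₃ω₃e^{iθ₃}=r₄ω₄e^{iθ₄}.
Eliminating the other unknown: ω₄ = r₂ω₂ sin(θ₂−θ₃) / [r₄ sin(θ₄−θ₃)].
Numerator sine = +0.25376; denominator sine = -0.80799.
Result = 0.026·9.111·(+0.25376) / (0.0496·(-0.80799)) = -1.4999 rad/s; magnitude 1.4999 rad/s.

1.50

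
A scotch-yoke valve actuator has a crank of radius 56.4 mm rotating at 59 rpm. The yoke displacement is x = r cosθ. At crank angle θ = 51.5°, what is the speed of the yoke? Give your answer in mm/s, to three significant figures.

273

ω = 6.178 rad/s (from 59 rpm).
x = r cosθ ⇒ ẋ = −rω sinθ.
|v| = rω|sinθ| = 0.0564·6.178·|sin 51.5°| = 0.27271 m/s = 272.71 mm/s.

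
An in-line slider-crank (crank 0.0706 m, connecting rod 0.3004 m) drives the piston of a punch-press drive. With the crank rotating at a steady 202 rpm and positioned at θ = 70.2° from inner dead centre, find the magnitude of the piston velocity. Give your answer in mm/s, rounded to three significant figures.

ω = 2π·202/60 = 21.15 rad/s
For an in-line slider-crank, x = r cosθ + √(L² − r² sin²θ), so v = −rω sinθ·[1 + r cosθ/√(L² − r² sin²θ)].
With r = 0.0706 m, L = 0.3004 m, θ = 70.2°: √(L² − r² sin²θ) = 0.29296 m.
v = −0.0706·21.15·0.94088·[1 + 0.0706·0.33874/0.29296] = -1.5198 m/s.
|v| = 1.5198 m/s = 1519.8 mm/s.

1520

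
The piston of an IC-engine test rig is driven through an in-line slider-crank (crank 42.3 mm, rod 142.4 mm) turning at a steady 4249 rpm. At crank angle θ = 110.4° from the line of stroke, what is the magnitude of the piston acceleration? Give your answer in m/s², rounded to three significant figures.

4850

ω = 2π·4249/60 = 445 rad/s
x(θ) = r cosθ + √(L² − r² sin²θ); with ω constant, a = ω²·d²x/dθ².
d²x/dθ² = −r cosθ − r²(cos2θ)/√u − r⁴ sin²2θ/(4u^{3/2}),  u = L² − r² sin²θ = 0.0187059 m².
Substituting r = 0.0423 m, L = 0.1424 m, θ = 110.4°: d²x/dθ² = +0.024514 m.
a = ω²·d²x/dθ² = (445)²·(+0.024514) = +4853.5 m/s²;  |a| = 4853.5 m/s².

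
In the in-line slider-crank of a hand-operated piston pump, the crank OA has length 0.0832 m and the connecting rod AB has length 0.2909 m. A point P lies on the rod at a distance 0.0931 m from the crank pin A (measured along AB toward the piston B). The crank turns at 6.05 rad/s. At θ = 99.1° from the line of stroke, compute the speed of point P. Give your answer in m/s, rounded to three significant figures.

0.493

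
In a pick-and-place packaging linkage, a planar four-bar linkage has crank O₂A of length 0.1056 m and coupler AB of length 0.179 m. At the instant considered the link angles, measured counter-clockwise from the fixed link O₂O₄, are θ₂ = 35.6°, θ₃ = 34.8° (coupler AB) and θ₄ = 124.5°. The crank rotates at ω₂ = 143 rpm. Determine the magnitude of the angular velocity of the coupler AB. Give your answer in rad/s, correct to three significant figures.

8.83

ω₂ = 14.97 rad/s (from 143 rpm).
Differentiating the loop-closure r₂e^{iθ₂}+r₃e^{iθ₃}=r₁+r₄e^{iθ₄} gives r₂ω₂e^{iθ₂}+r₃ω₃e^{iθ₃}=r₄ω₄e^{iθ₄}.
Eliminating the other unknown: ω₃ = r₂ω₂ sin(θ₄−θ₂) / [r₃ sin(θ₃−θ₄)].
Numerator sine = +0.99982; denominator sine = -0.99999.
Result = 0.1056·14.97·(+0.99982) / (0.179·(-0.99999)) = -8.8329 rad/s; magnitude 8.8329 rad/s.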